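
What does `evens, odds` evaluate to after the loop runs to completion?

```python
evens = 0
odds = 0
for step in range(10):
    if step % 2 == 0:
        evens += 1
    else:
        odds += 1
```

Let's trace through this code step by step.

Initialize: evens = 0
Initialize: odds = 0
Entering loop: for step in range(10):
After iteration 1: step = 0, evens = 1, odds = 0
After iteration 2: step = 1, evens = 1, odds = 1
After iteration 3: step = 2, evens = 2, odds = 1
After iteration 4: step = 3, evens = 2, odds = 2
After iteration 5: step = 4, evens = 3, odds = 2
After iteration 6: step = 5, evens = 3, odds = 3
After iteration 7: step = 6, evens = 4, odds = 3
After iteration 8: step = 7, evens = 4, odds = 4
After iteration 9: step = 8, evens = 5, odds = 4
After iteration 10: step = 9, evens = 5, odds = 5
Loop ends.

Final answer: 5, 5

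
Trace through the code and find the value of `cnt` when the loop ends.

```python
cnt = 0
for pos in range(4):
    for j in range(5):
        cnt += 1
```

Let's trace through this code step by step.

Initialize: cnt = 0
Entering loop: for pos in range(4):
After iteration 1: pos = 0, cnt = 5
After iteration 2: pos = 1, cnt = 10
After iteration 3: pos = 2, cnt = 15
After iteration 4: pos = 3, cnt = 20
Loop ends.

Final answer: 20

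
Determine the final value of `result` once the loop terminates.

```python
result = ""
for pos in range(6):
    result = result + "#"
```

Let's trace through this code step by step.

Initialize: result = ''
Entering loop: for pos in range(6):
After iteration 1: pos = 0, result = '#'
After iteration 2: pos = 1, result = '##'
After iteration 3: pos = 2, result = '###'
After iteration 4: pos = 3, result = '####'
After iteration 5: pos = 4, result = '#####'
After iteration 6: pos = 5, result = '######'
Loop ends.

Final answer: '######'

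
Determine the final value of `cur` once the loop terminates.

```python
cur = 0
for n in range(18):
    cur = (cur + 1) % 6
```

Let's trace through this code step by step.

Initialize: cur = 0
Entering loop: for n in range(18):
After iteration 1: n = 0, cur = 1
After iteration 2: n = 1, cur = 2
After iteration 3: n = 2, cur = 3
After iteration 4: n = 3, cur = 4
After iteration 5: n = 4, cur = 5
After iteration 6: n = 5, cur = 0
After iteration 7: n = 6, cur = 1
After iteration 8: n = 7, cur = 2
After iteration 9: n = 8, cur = 3
After iteration 10: n = 9, cur = 4
After iteration 11: n = 10, cur = 5
After iteration 12: n = 11, cur = 0
After iteration 13: n = 12, cur = 1
After iteration 14: n = 13, cur = 2
After iteration 15: n = 14, cur = 3
After iteration 16: n = 15, cur = 4
After iteration 17: n = 16, cur = 5
After iteration 18: n = 17, cur = 0
Loop ends.

Final answer: 0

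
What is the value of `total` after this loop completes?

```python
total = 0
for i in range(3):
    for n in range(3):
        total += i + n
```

Let's trace through this code step by step.

Initialize: total = 0
Entering loop: for i in range(3):
After iteration 1: i = 0, total = 3
After iteration 2: i = 1, total = 9
After iteration 3: i = 2, total = 18
Loop ends.

Final answer: 18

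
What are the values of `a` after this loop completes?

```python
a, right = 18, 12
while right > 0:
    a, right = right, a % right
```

Let's trace through this code step by step.

Initialize: a = 18
Initialize: right = 12
Entering loop: while right > 0:
After iteration 1: a = 12, right = 6
After iteration 2: a = 6, right = 0
Loop ends.

Final answer: 6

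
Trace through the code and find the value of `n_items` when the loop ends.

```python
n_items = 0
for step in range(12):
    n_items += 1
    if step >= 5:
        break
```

Let's trace through this code step by step.

Initialize: n_items = 0
Entering loop: for step in range(12):
After iteration 1: step = 0, n_items = 1
After iteration 2: step = 1, n_items = 2
After iteration 3: step = 2, n_items = 3
After iteration 4: step = 3, n_items = 4
After iteration 5: step = 4, n_items = 5
After iteration 6: step = 5, n_items = 6
Loop ends.

Final answer: 6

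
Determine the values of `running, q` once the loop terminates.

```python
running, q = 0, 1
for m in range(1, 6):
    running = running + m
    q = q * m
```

Let's trace through this code step by step.

Initialize: running = 0
Initialize: q = 1
Entering loop: for m in range(1, 6):
After iteration 1: m = 1, running = 1, q = 1
After iteration 2: m = 2, running = 3, q = 2
After iteration 3: m = 3, running = 6, q = 6
After iteration 4: m = 4, running = 10, q = 24
After iteration 5: m = 5, running = 15, q = 120
Loop ends.

Final answer: 15, 120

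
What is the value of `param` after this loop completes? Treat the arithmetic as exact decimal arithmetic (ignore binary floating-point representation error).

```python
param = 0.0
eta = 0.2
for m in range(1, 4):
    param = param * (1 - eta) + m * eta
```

Let's trace through this code step by step.

Initialize: param = 0.0
Initialize: eta = 0.2
Entering loop: for m in range(1, 4):
After iteration 1: m = 1, param = 0.2
After iteration 2: m = 2, param = 0.56
After iteration 3: m = 3, param = 1.048
Loop ends.

Final answer: 1.048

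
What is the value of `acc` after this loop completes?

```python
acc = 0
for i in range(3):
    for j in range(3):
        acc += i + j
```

Let's trace through this code step by step.

Initialize: acc = 0
Entering loop: for i in range(3):
After iteration 1: i = 0, acc = 3
After iteration 2: i = 1, acc = 9
After iteration 3: i = 2, acc = 18
Loop ends.

Final answer: 18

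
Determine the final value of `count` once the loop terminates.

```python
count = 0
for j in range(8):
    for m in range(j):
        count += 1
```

Let's trace through this code step by step.

Initialize: count = 0
Entering loop: for j in range(8):
After iteration 1: j = 0, count = 0
After iteration 2: j = 1, count = 1, m = 0
After iteration 3: j = 2, count = 3, m = 1
After iteration 4: j = 3, count = 6, m = 2
After iteration 5: j = 4, count = 10, m = 3
After iteration 6: j = 5, count = 15, m = 4
After iteration 7: j = 6, count = 21, m = 5
After iteration 8: j = 7, count = 28, m = 6
Loop ends.

Final answer: 28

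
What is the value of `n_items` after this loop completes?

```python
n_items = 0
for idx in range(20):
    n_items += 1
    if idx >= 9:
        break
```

Let's trace through this code step by step.

Initialize: n_items = 0
Entering loop: for idx in range(20):
After iteration 1: idx = 0, n_items = 1
After iteration 2: idx = 1, n_items = 2
After iteration 3: idx = 2, n_items = 3
After iteration 4: idx = 3, n_items = 4
After iteration 5: idx = 4, n_items = 5
After iteration 6: idx = 5, n_items = 6
After iteration 7: idx = 6, n_items = 7
After iteration 8: idx = 7, n_items = 8
After iteration 9: idx = 8, n_items = 9
After iteration 10: idx = 9, n_items = 10
Loop ends.

Final answer: 10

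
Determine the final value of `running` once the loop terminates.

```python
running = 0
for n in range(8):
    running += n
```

Let's trace through this code step by step.

Initialize: running = 0
Entering loop: for n in range(8):
After iteration 1: n = 0, running = 0
After iteration 2: n = 1, running = 1
After iteration 3: n = 2, running = 3
After iteration 4: n = 3, running = 6
After iteration 5: n = 4, running = 10
After iteration 6: n = 5, running = 15
After iteration 7: n = 6, running = 21
After iteration 8: n = 7, running = 28
Loop ends.

Final answer: 28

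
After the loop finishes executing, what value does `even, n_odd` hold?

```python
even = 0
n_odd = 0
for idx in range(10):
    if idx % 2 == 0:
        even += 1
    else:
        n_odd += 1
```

Let's trace through this code step by step.

Initialize: even = 0
Initialize: n_odd = 0
Entering loop: for idx in range(10):
After iteration 1: idx = 0, even = 1, n_odd = 0
After iteration 2: idx = 1, even = 1, n_odd = 1
After iteration 3: idx = 2, even = 2, n_odd = 1
After iteration 4: idx = 3, even = 2, n_odd = 2
After iteration 5: idx = 4, even = 3, n_odd = 2
After iteration 6: idx = 5, even = 3, n_odd = 3
After iteration 7: idx = 6, even = 4, n_odd = 3
After iteration 8: idx = 7, even = 4, n_odd = 4
After iteration 9: idx = 8, even = 5, n_odd = 4
After iteration 10: idx = 9, even = 5, n_odd = 5
Loop ends.

Final answer: 5, 5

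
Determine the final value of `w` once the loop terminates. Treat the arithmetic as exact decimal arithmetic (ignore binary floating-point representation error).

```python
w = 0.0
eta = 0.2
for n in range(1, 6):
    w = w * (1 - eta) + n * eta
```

Let's trace through this code step by step.

Initialize: w = 0.0
Initialize: eta = 0.2
Entering loop: for n in range(1, 6):
After iteration 1: n = 1, w = 0.2
After iteration 2: n = 2, w = 0.56
After iteration 3: n = 3, w = 1.048
After iteration 4: n = 4, w = 1.6384
After iteration 5: n = 5, w = 2.31072
Loop ends.

Final answer: 2.31072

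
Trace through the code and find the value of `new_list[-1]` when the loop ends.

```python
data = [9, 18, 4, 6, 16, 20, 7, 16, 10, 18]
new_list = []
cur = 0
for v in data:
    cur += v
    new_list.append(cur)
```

Let's trace through this code step by step.

Initialize: data = [9, 18, 4, 6, 16, 20, 7, 16, 10, 18]
Initialize: new_list = []
Initialize: cur = 0
Entering loop: for v in data:
After iteration 1: v = 9, new_list = [9], cur = 9
After iteration 2: v = 18, new_list = [9, 27], cur = 27
After iteration 3: v = 4, new_list = [9, 27, 31], cur = 31
After iteration 4: v = 6, new_list = [9, 27, 31, 37], cur = 37
After iteration 5: v = 16, new_list = [9, 27, 31, 37, 53], cur = 53
After iteration 6: v = 20, new_list = [9, 27, 31, 37, 53, 73], cur = 73
After iteration 7: v = 7, new_list = [9, 27, 31, 37, 53, 73, 80], cur = 80
After iteration 8: v = 16, new_list = [9, 27, 31, 37, 53, 73, 80, 96], cur = 96
After iteration 9: v = 10, new_list = [9, 27, 31, 37, 53, 73, 80, 96, 106], cur = 106
After iteration 10: v = 18, new_list = [9, 27, 31, 37, 53, 73, 80, 96, 106, 124], cur = 124
Loop ends.
new_list[-1] = 124

Final answer: 124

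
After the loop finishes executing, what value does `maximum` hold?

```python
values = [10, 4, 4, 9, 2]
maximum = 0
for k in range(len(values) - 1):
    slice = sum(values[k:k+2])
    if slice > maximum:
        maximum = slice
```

Let's trace through this code step by step.

Initialize: values = [10, 4, 4, 9, 2]
Initialize: maximum = 0
Entering loop: for k in range(len(values) - 1):
After iteration 1: k = 0, maximum = 14, slice = 14
After iteration 2: k = 1, maximum = 14, slice = 8
After iteration 3: k = 2, maximum = 14, slice = 13
After iteration 4: k = 3, maximum = 14, slice = 11
Loop ends.

Final answer: 14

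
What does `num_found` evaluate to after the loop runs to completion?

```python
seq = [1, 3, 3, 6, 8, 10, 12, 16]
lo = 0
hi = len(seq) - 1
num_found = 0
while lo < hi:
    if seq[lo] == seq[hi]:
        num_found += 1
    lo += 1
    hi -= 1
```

Let's trace through this code step by step.

Initialize: seq = [1, 3, 3, 6, 8, 10, 12, 16]
Initialize: lo = 0
Initialize: hi = 7
Initialize: num_found = 0
Entering loop: while lo < hi:
After iteration 1: lo = 1, hi = 6, num_found = 0
After iteration 2: lo = 2, hi = 5, num_found = 0
After iteration 3: lo = 3, hi = 4, num_found = 0
After iteration 4: lo = 4, hi = 3, num_found = 0
Loop ends.

Final answer: 0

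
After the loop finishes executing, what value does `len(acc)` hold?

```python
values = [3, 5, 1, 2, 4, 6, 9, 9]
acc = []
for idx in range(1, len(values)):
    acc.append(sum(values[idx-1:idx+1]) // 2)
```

Let's trace through this code step by step.

Initialize: values = [3, 5, 1, 2, 4, 6, 9, 9]
Initialize: acc = []
Entering loop: for idx in range(1, len(values)):
After iteration 1: idx = 1, acc = [4]
After iteration 2: idx = 2, acc = [4, 3]
After iteration 3: idx = 3, acc = [4, 3, 1]
After iteration 4: idx = 4, acc = [4, 3, 1, 3]
After iteration 5: idx = 5, acc = [4, 3, 1, 3, 5]
After iteration 6: idx = 6, acc = [4, 3, 1, 3, 5, 7]
After iteration 7: idx = 7, acc = [4, 3, 1, 3, 5, 7, 9]
Loop ends.
len(acc) = 7

Final answer: 7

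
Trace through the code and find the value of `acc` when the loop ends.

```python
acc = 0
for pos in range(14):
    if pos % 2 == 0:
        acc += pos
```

Let's trace through this code step by step.

Initialize: acc = 0
Entering loop: for pos in range(14):
After iteration 1: pos = 0, acc = 0
After iteration 2: pos = 1, acc = 0
After iteration 3: pos = 2, acc = 2
After iteration 4: pos = 3, acc = 2
After iteration 5: pos = 4, acc = 6
After iteration 6: pos = 5, acc = 6
After iteration 7: pos = 6, acc = 12
After iteration 8: pos = 7, acc = 12
After iteration 9: pos = 8, acc = 20
After iteration 10: pos = 9, acc = 20
After iteration 11: pos = 10, acc = 30
After iteration 12: pos = 11, acc = 30
After iteration 13: pos = 12, acc = 42
After iteration 14: pos = 13, acc = 42
Loop ends.

Final answer: 42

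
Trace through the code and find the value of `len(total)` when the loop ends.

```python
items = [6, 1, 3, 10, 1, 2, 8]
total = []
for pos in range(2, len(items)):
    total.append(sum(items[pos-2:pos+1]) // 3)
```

Let's trace through this code step by step.

Initialize: items = [6, 1, 3, 10, 1, 2, 8]
Initialize: total = []
Entering loop: for pos in range(2, len(items)):
After iteration 1: pos = 2, total = [3]
After iteration 2: pos = 3, total = [3, 4]
After iteration 3: pos = 4, total = [3, 4, 4]
After iteration 4: pos = 5, total = [3, 4, 4, 4]
After iteration 5: pos = 6, total = [3, 4, 4, 4, 3]
Loop ends.
len(total) = 5

Final answer: 5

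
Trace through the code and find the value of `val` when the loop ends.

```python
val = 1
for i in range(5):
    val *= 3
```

Let's trace through this code step by step.

Initialize: val = 1
Entering loop: for i in range(5):
After iteration 1: i = 0, val = 3
After iteration 2: i = 1, val = 9
After iteration 3: i = 2, val = 27
After iteration 4: i = 3, val = 81
After iteration 5: i = 4, val = 243
Loop ends.

Final answer: 243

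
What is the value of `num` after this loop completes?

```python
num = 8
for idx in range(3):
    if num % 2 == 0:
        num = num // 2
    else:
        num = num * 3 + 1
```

Let's trace through this code step by step.

Initialize: num = 8
Entering loop: for idx in range(3):
After iteration 1: idx = 0, num = 4
After iteration 2: idx = 1, num = 2
After iteration 3: idx = 2, num = 1
Loop ends.

Final answer: 1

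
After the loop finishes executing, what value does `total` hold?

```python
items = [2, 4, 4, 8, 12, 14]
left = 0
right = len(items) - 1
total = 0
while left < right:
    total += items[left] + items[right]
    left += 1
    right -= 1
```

Let's trace through this code step by step.

Initialize: items = [2, 4, 4, 8, 12, 14]
Initialize: left = 0
Initialize: right = 5
Initialize: total = 0
Entering loop: while left < right:
After iteration 1: left = 1, right = 4, total = 16
After iteration 2: left = 2, right = 3, total = 32
After iteration 3: left = 3, right = 2, total = 44
Loop ends.

Final answer: 44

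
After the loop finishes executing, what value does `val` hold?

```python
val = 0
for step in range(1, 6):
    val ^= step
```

Let's trace through this code step by step.

Initialize: val = 0
Entering loop: for step in range(1, 6):
After iteration 1: step = 1, val = 1
After iteration 2: step = 2, val = 3
After iteration 3: step = 3, val = 0
After iteration 4: step = 4, val = 4
After iteration 5: step = 5, val = 1
Loop ends.

Final answer: 1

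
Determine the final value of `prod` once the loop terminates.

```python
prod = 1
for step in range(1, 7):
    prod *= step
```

Let's trace through this code step by step.

Initialize: prod = 1
Entering loop: for step in range(1, 7):
After iteration 1: step = 1, prod = 1
After iteration 2: step = 2, prod = 2
After iteration 3: step = 3, prod = 6
After iteration 4: step = 4, prod = 24
After iteration 5: step = 5, prod = 120
After iteration 6: step = 6, prod = 720
Loop ends.

Final answer: 720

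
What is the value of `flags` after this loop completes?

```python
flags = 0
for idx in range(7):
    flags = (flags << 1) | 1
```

Let's trace through this code step by step.

Initialize: flags = 0
Entering loop: for idx in range(7):
After iteration 1: idx = 0, flags = 1
After iteration 2: idx = 1, flags = 3
After iteration 3: idx = 2, flags = 7
After iteration 4: idx = 3, flags = 15
After iteration 5: idx = 4, flags = 31
After iteration 6: idx = 5, flags = 63
After iteration 7: idx = 6, flags = 127
Loop ends.

Final answer: 127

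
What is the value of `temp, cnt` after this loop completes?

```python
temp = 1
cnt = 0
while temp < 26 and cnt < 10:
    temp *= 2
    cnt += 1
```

Let's trace through this code step by step.

Initialize: temp = 1
Initialize: cnt = 0
Entering loop: while temp < 26 and cnt < 10:
After iteration 1: temp = 2, cnt = 1
After iteration 2: temp = 4, cnt = 2
After iteration 3: temp = 8, cnt = 3
After iteration 4: temp = 16, cnt = 4
After iteration 5: temp = 32, cnt = 5
Loop ends.

Final answer: 32, 5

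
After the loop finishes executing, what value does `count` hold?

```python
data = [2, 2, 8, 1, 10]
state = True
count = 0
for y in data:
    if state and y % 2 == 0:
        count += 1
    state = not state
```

Let's trace through this code step by step.

Initialize: data = [2, 2, 8, 1, 10]
Initialize: state = True
Initialize: count = 0
Entering loop: for y in data:
After iteration 1: y = 2, state = False, count = 1
After iteration 2: y = 2, state = True, count = 1
After iteration 3: y = 8, state = False, count = 2
After iteration 4: y = 1, state = True, count = 2
After iteration 5: y = 10, state = False, count = 3
Loop ends.

Final answer: 3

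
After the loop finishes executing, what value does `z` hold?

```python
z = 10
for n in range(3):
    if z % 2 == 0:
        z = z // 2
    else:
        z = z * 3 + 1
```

Let's trace through this code step by step.

Initialize: z = 10
Entering loop: for n in range(3):
After iteration 1: n = 0, z = 5
After iteration 2: n = 1, z = 16
After iteration 3: n = 2, z = 8
Loop ends.

Final answer: 8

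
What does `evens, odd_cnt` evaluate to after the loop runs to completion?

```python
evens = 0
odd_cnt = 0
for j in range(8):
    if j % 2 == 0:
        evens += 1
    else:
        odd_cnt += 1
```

Let's trace through this code step by step.

Initialize: evens = 0
Initialize: odd_cnt = 0
Entering loop: for j in range(8):
After iteration 1: j = 0, evens = 1, odd_cnt = 0
After iteration 2: j = 1, evens = 1, odd_cnt = 1
After iteration 3: j = 2, evens = 2, odd_cnt = 1
After iteration 4: j = 3, evens = 2, odd_cnt = 2
After iteration 5: j = 4, evens = 3, odd_cnt = 2
After iteration 6: j = 5, evens = 3, odd_cnt = 3
After iteration 7: j = 6, evens = 4, odd_cnt = 3
After iteration 8: j = 7, evens = 4, odd_cnt = 4
Loop ends.

Final answer: 4, 4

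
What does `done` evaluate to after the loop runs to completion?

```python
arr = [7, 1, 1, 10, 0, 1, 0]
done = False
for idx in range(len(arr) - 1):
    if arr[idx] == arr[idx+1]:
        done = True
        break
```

Let's trace through this code step by step.

Initialize: arr = [7, 1, 1, 10, 0, 1, 0]
Initialize: done = False
Entering loop: for idx in range(len(arr) - 1):
After iteration 1: idx = 0, done = False
After iteration 2: idx = 1, done = True
Loop ends.

Final answer: True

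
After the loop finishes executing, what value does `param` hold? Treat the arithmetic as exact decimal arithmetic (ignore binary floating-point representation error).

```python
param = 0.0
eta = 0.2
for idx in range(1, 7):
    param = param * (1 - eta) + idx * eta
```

Let's trace through this code step by step.

Initialize: param = 0.0
Initialize: eta = 0.2
Entering loop: for idx in range(1, 7):
After iteration 1: idx = 1, param = 0.2
After iteration 2: idx = 2, param = 0.56
After iteration 3: idx = 3, param = 1.048
After iteration 4: idx = 4, param = 1.6384
After iteration 5: idx = 5, param = 2.31072
After iteration 6: idx = 6, param = 3.048576
Loop ends.

Final answer: 3.048576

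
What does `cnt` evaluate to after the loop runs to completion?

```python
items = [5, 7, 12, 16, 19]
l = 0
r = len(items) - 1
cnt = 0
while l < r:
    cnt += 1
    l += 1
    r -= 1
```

Let's trace through this code step by step.

Initialize: items = [5, 7, 12, 16, 19]
Initialize: l = 0
Initialize: r = 4
Initialize: cnt = 0
Entering loop: while l < r:
After iteration 1: l = 1, r = 3, cnt = 1
After iteration 2: l = 2, r = 2, cnt = 2
Loop ends.

Final answer: 2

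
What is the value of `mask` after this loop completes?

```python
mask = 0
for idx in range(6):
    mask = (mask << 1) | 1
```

Let's trace through this code step by step.

Initialize: mask = 0
Entering loop: for idx in range(6):
After iteration 1: idx = 0, mask = 1
After iteration 2: idx = 1, mask = 3
After iteration 3: idx = 2, mask = 7
After iteration 4: idx = 3, mask = 15
After iteration 5: idx = 4, mask = 31
After iteration 6: idx = 5, mask = 63
Loop ends.

Final answer: 63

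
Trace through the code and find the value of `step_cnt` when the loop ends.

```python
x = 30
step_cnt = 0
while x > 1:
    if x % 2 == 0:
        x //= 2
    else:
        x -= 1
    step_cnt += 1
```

Let's trace through this code step by step.

Initialize: x = 30
Initialize: step_cnt = 0
Entering loop: while x > 1:
After iteration 1: x = 15, step_cnt = 1
After iteration 2: x = 14, step_cnt = 2
After iteration 3: x = 7, step_cnt = 3
After iteration 4: x = 6, step_cnt = 4
After iteration 5: x = 3, step_cnt = 5
After iteration 6: x = 2, step_cnt = 6
After iteration 7: x = 1, step_cnt = 7
Loop ends.

Final answer: 7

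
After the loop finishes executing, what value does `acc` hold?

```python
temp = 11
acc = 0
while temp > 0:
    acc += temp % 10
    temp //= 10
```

Let's trace through this code step by step.

Initialize: temp = 11
Initialize: acc = 0
Entering loop: while temp > 0:
After iteration 1: temp = 1, acc = 1
After iteration 2: temp = 0, acc = 2
Loop ends.

Final answer: 2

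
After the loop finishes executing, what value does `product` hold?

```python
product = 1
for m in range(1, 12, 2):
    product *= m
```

Let's trace through this code step by step.

Initialize: product = 1
Entering loop: for m in range(1, 12, 2):
After iteration 1: m = 1, product = 1
After iteration 2: m = 3, product = 3
After iteration 3: m = 5, product = 15
After iteration 4: m = 7, product = 105
After iteration 5: m = 9, product = 945
After iteration 6: m = 11, product = 10395
Loop ends.

Final answer: 10395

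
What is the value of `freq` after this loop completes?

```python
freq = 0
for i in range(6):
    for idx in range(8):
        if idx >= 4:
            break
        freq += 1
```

Let's trace through this code step by step.

Initialize: freq = 0
Entering loop: for i in range(6):
After iteration 1: i = 0, freq = 4
After iteration 2: i = 1, freq = 8
After iteration 3: i = 2, freq = 12
After iteration 4: i = 3, freq = 16
After iteration 5: i = 4, freq = 20
After iteration 6: i = 5, freq = 24
Loop ends.

Final answer: 24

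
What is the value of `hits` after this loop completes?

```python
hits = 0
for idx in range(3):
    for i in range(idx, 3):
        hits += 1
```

Let's trace through this code step by step.

Initialize: hits = 0
Entering loop: for idx in range(3):
After iteration 1: idx = 0, hits = 3
After iteration 2: idx = 1, hits = 5
After iteration 3: idx = 2, hits = 6
Loop ends.

Final answer: 6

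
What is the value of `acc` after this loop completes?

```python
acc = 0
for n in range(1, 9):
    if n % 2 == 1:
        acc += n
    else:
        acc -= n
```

Let's trace through this code step by step.

Initialize: acc = 0
Entering loop: for n in range(1, 9):
After iteration 1: n = 1, acc = 1
After iteration 2: n = 2, acc = -1
After iteration 3: n = 3, acc = 2
After iteration 4: n = 4, acc = -2
After iteration 5: n = 5, acc = 3
After iteration 6: n = 6, acc = -3
After iteration 7: n = 7, acc = 4
After iteration 8: n = 8, acc = -4
Loop ends.

Final answer: -4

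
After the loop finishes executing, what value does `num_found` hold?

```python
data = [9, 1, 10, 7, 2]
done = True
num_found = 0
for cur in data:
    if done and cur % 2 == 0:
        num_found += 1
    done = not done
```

Let's trace through this code step by step.

Initialize: data = [9, 1, 10, 7, 2]
Initialize: done = True
Initialize: num_found = 0
Entering loop: for cur in data:
After iteration 1: cur = 9, done = False, num_found = 0
After iteration 2: cur = 1, done = True, num_found = 0
After iteration 3: cur = 10, done = False, num_found = 1
After iteration 4: cur = 7, done = True, num_found = 1
After iteration 5: cur = 2, done = False, num_found = 2
Loop ends.

Final answer: 2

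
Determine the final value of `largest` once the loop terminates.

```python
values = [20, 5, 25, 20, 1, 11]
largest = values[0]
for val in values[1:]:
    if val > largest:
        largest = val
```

Let's trace through this code step by step.

Initialize: values = [20, 5, 25, 20, 1, 11]
Initialize: largest = 20
Entering loop: for val in values[1:]:
After iteration 1: val = 5, largest = 20
After iteration 2: val = 25, largest = 25
After iteration 3: val = 20, largest = 25
After iteration 4: val = 1, largest = 25
After iteration 5: val = 11, largest = 25
Loop ends.

Final answer: 25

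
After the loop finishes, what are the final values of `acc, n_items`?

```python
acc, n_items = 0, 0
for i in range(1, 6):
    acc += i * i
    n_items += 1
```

Let's trace through this code step by step.

Initialize: acc = 0
Initialize: n_items = 0
Entering loop: for i in range(1, 6):
After iteration 1: i = 1, acc = 1, n_items = 1
After iteration 2: i = 2, acc = 5, n_items = 2
After iteration 3: i = 3, acc = 14, n_items = 3
After iteration 4: i = 4, acc = 30, n_items = 4
After iteration 5: i = 5, acc = 55, n_items = 5
Loop ends.

Final answer: 55, 5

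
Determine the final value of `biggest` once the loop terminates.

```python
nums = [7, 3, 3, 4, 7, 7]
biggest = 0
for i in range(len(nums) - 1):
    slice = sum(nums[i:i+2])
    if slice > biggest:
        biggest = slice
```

Let's trace through this code step by step.

Initialize: nums = [7, 3, 3, 4, 7, 7]
Initialize: biggest = 0
Entering loop: for i in range(len(nums) - 1):
After iteration 1: i = 0, biggest = 10, slice = 10
After iteration 2: i = 1, biggest = 10, slice = 6
After iteration 3: i = 2, biggest = 10, slice = 7
After iteration 4: i = 3, biggest = 11, slice = 11
After iteration 5: i = 4, biggest = 14, slice = 14
Loop ends.

Final answer: 14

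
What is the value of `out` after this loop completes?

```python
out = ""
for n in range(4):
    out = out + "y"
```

Let's trace through this code step by step.

Initialize: out = ''
Entering loop: for n in range(4):
After iteration 1: n = 0, out = 'y'
After iteration 2: n = 1, out = 'yy'
After iteration 3: n = 2, out = 'yyy'
After iteration 4: n = 3, out = 'yyyy'
Loop ends.

Final answer: 'yyyy'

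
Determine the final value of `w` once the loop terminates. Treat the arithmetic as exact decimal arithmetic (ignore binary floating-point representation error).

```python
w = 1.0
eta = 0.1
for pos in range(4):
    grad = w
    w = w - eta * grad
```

Let's trace through this code step by step.

Initialize: w = 1.0
Initialize: eta = 0.1
Entering loop: for pos in range(4):
After iteration 1: pos = 0, w = 0.9, grad = 1.0
After iteration 2: pos = 1, w = 0.81, grad = 0.9
After iteration 3: pos = 2, w = 0.729, grad = 0.81
After iteration 4: pos = 3, w = 0.6561, grad = 0.729
Loop ends.

Final answer: 0.6561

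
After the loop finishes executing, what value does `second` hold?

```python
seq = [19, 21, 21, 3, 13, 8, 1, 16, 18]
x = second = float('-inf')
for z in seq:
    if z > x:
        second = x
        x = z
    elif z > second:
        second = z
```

Let's trace through this code step by step.

Initialize: seq = [19, 21, 21, 3, 13, 8, 1, 16, 18]
Initialize: x = -inf
Initialize: second = -inf
Entering loop: for z in seq:
After iteration 1: z = 19, x = 19, second = -inf
After iteration 2: z = 21, x = 21, second = 19
After iteration 3: z = 21, x = 21, second = 21
After iteration 4: z = 3, x = 21, second = 21
After iteration 5: z = 13, x = 21, second = 21
After iteration 6: z = 8, x = 21, second = 21
After iteration 7: z = 1, x = 21, second = 21
After iteration 8: z = 16, x = 21, second = 21
After iteration 9: z = 18, x = 21, second = 21
Loop ends.

Final answer: 21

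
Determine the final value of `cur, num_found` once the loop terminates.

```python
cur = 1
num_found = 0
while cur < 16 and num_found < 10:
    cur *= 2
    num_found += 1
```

Let's trace through this code step by step.

Initialize: cur = 1
Initialize: num_found = 0
Entering loop: while cur < 16 and num_found < 10:
After iteration 1: cur = 2, num_found = 1
After iteration 2: cur = 4, num_found = 2
After iteration 3: cur = 8, num_found = 3
After iteration 4: cur = 16, num_found = 4
Loop ends.

Final answer: 16, 4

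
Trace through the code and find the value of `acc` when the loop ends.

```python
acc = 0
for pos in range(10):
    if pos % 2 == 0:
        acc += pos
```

Let's trace through this code step by step.

Initialize: acc = 0
Entering loop: for pos in range(10):
After iteration 1: pos = 0, acc = 0
After iteration 2: pos = 1, acc = 0
After iteration 3: pos = 2, acc = 2
After iteration 4: pos = 3, acc = 2
After iteration 5: pos = 4, acc = 6
After iteration 6: pos = 5, acc = 6
After iteration 7: pos = 6, acc = 12
After iteration 8: pos = 7, acc = 12
After iteration 9: pos = 8, acc = 20
After iteration 10: pos = 9, acc = 20
Loop ends.

Final answer: 20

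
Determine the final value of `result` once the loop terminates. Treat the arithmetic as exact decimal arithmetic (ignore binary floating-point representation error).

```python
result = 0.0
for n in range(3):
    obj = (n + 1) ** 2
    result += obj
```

Let's trace through this code step by step.

Initialize: result = 0.0
Entering loop: for n in range(3):
After iteration 1: n = 0, result = 1.0, obj = 1
After iteration 2: n = 1, result = 5.0, obj = 4
After iteration 3: n = 2, result = 14.0, obj = 9
Loop ends.

Final answer: 14.0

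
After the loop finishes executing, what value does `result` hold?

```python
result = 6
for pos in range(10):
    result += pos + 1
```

Let's trace through this code step by step.

Initialize: result = 6
Entering loop: for pos in range(10):
After iteration 1: pos = 0, result = 7
After iteration 2: pos = 1, result = 9
After iteration 3: pos = 2, result = 12
After iteration 4: pos = 3, result = 16
After iteration 5: pos = 4, result = 21
After iteration 6: pos = 5, result = 27
After iteration 7: pos = 6, result = 34
After iteration 8: pos = 7, result = 42
After iteration 9: pos = 8, result = 51
After iteration 10: pos = 9, result = 61
Loop ends.

Final answer: 61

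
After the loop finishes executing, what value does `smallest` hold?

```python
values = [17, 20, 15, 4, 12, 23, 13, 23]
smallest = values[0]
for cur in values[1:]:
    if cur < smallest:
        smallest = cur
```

Let's trace through this code step by step.

Initialize: values = [17, 20, 15, 4, 12, 23, 13, 23]
Initialize: smallest = 17
Entering loop: for cur in values[1:]:
After iteration 1: cur = 20, smallest = 17
After iteration 2: cur = 15, smallest = 15
After iteration 3: cur = 4, smallest = 4
After iteration 4: cur = 12, smallest = 4
After iteration 5: cur = 23, smallest = 4
After iteration 6: cur = 13, smallest = 4
After iteration 7: cur = 23, smallest = 4
Loop ends.

Final answer: 4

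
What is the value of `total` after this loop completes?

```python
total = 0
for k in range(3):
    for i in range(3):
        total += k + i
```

Let's trace through this code step by step.

Initialize: total = 0
Entering loop: for k in range(3):
After iteration 1: k = 0, total = 3
After iteration 2: k = 1, total = 9
After iteration 3: k = 2, total = 18
Loop ends.

Final answer: 18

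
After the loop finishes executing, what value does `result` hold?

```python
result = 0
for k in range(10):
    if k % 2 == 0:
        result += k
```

Let's trace through this code step by step.

Initialize: result = 0
Entering loop: for k in range(10):
After iteration 1: k = 0, result = 0
After iteration 2: k = 1, result = 0
After iteration 3: k = 2, result = 2
After iteration 4: k = 3, result = 2
After iteration 5: k = 4, result = 6
After iteration 6: k = 5, result = 6
After iteration 7: k = 6, result = 12
After iteration 8: k = 7, result = 12
After iteration 9: k = 8, result = 20
After iteration 10: k = 9, result = 20
Loop ends.

Final answer: 20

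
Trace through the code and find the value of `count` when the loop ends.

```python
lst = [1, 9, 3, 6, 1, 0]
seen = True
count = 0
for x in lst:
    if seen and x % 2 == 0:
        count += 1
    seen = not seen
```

Let's trace through this code step by step.

Initialize: lst = [1, 9, 3, 6, 1, 0]
Initialize: seen = True
Initialize: count = 0
Entering loop: for x in lst:
After iteration 1: x = 1, seen = False, count = 0
After iteration 2: x = 9, seen = True, count = 0
After iteration 3: x = 3, seen = False, count = 0
After iteration 4: x = 6, seen = True, count = 0
After iteration 5: x = 1, seen = False, count = 0
After iteration 6: x = 0, seen = True, count = 0
Loop ends.

Final answer: 0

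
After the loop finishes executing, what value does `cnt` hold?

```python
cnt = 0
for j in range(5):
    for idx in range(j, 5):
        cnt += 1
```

Let's trace through this code step by step.

Initialize: cnt = 0
Entering loop: for j in range(5):
After iteration 1: j = 0, cnt = 5
After iteration 2: j = 1, cnt = 9
After iteration 3: j = 2, cnt = 12
After iteration 4: j = 3, cnt = 14
After iteration 5: j = 4, cnt = 15
Loop ends.

Final answer: 15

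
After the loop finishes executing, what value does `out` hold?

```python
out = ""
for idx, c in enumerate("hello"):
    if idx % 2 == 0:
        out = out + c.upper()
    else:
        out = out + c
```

Let's trace through this code step by step.

Initialize: out = ''
Entering loop: for idx, c in enumerate("hello"):
After iteration 1: idx = 0, c = 'h', out = 'H'
After iteration 2: idx = 1, c = 'e', out = 'He'
After iteration 3: idx = 2, c = 'l', out = 'HeL'
After iteration 4: idx = 3, c = 'l', out = 'HeLl'
After iteration 5: idx = 4, c = 'o', out = 'HeLlO'
Loop ends.

Final answer: 'HeLlO'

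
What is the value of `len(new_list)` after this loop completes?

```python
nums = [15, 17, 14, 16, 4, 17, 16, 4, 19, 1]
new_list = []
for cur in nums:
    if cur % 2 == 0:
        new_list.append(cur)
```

Let's trace through this code step by step.

Initialize: nums = [15, 17, 14, 16, 4, 17, 16, 4, 19, 1]
Initialize: new_list = []
Entering loop: for cur in nums:
After iteration 1: cur = 15, new_list = []
After iteration 2: cur = 17, new_list = []
After iteration 3: cur = 14, new_list = [14]
After iteration 4: cur = 16, new_list = [14, 16]
After iteration 5: cur = 4, new_list = [14, 16, 4]
After iteration 6: cur = 17, new_list = [14, 16, 4]
After iteration 7: cur = 16, new_list = [14, 16, 4, 16]
After iteration 8: cur = 4, new_list = [14, 16, 4, 16, 4]
After iteration 9: cur = 19, new_list = [14, 16, 4, 16, 4]
After iteration 10: cur = 1, new_list = [14, 16, 4, 16, 4]
Loop ends.
len(new_list) = 5

Final answer: 5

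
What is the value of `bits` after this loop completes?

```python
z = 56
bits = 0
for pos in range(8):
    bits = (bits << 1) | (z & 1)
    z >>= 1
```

Let's trace through this code step by step.

Initialize: z = 56
Initialize: bits = 0
Entering loop: for pos in range(8):
After iteration 1: pos = 0, z = 28, bits = 0
After iteration 2: pos = 1, z = 14, bits = 0
After iteration 3: pos = 2, z = 7, bits = 0
After iteration 4: pos = 3, z = 3, bits = 1
After iteration 5: pos = 4, z = 1, bits = 3
After iteration 6: pos = 5, z = 0, bits = 7
After iteration 7: pos = 6, z = 0, bits = 14
After iteration 8: pos = 7, z = 0, bits = 28
Loop ends.

Final answer: 28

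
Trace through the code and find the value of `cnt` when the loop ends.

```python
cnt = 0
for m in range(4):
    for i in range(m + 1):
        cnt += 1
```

Let's trace through this code step by step.

Initialize: cnt = 0
Entering loop: for m in range(4):
After iteration 1: m = 0, cnt = 1, i = 0
After iteration 2: m = 1, cnt = 3, i = 1
After iteration 3: m = 2, cnt = 6, i = 2
After iteration 4: m = 3, cnt = 10, i = 3
Loop ends.

Final answer: 10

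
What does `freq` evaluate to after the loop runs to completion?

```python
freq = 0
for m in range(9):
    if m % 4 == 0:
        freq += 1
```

Let's trace through this code step by step.

Initialize: freq = 0
Entering loop: for m in range(9):
After iteration 1: m = 0, freq = 1
After iteration 2: m = 1, freq = 1
After iteration 3: m = 2, freq = 1
After iteration 4: m = 3, freq = 1
After iteration 5: m = 4, freq = 2
After iteration 6: m = 5, freq = 2
After iteration 7: m = 6, freq = 2
After iteration 8: m = 7, freq = 2
After iteration 9: m = 8, freq = 3
Loop ends.

Final answer: 3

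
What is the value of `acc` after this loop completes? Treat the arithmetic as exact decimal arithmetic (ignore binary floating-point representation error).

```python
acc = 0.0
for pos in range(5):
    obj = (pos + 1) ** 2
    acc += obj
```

Let's trace through this code step by step.

Initialize: acc = 0.0
Entering loop: for pos in range(5):
After iteration 1: pos = 0, acc = 1.0, obj = 1
After iteration 2: pos = 1, acc = 5.0, obj = 4
After iteration 3: pos = 2, acc = 14.0, obj = 9
After iteration 4: pos = 3, acc = 30.0, obj = 16
After iteration 5: pos = 4, acc = 55.0, obj = 25
Loop ends.

Final answer: 55.0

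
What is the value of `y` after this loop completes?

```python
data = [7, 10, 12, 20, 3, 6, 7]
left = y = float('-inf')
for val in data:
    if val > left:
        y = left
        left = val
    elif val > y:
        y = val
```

Let's trace through this code step by step.

Initialize: data = [7, 10, 12, 20, 3, 6, 7]
Initialize: left = -inf
Initialize: y = -inf
Entering loop: for val in data:
After iteration 1: val = 7, left = 7, y = -inf
After iteration 2: val = 10, left = 10, y = 7
After iteration 3: val = 12, left = 12, y = 10
After iteration 4: val = 20, left = 20, y = 12
After iteration 5: val = 3, left = 20, y = 12
After iteration 6: val = 6, left = 20, y = 12
After iteration 7: val = 7, left = 20, y = 12
Loop ends.

Final answer: 12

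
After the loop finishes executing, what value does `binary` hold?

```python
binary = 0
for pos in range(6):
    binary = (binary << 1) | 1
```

Let's trace through this code step by step.

Initialize: binary = 0
Entering loop: for pos in range(6):
After iteration 1: pos = 0, binary = 1
After iteration 2: pos = 1, binary = 3
After iteration 3: pos = 2, binary = 7
After iteration 4: pos = 3, binary = 15
After iteration 5: pos = 4, binary = 31
After iteration 6: pos = 5, binary = 63
Loop ends.

Final answer: 63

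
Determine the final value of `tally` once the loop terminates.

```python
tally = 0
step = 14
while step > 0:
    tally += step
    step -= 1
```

Let's trace through this code step by step.

Initialize: tally = 0
Initialize: step = 14
Entering loop: while step > 0:
After iteration 1: tally = 14, step = 13
After iteration 2: tally = 27, step = 12
After iteration 3: tally = 39, step = 11
After iteration 4: tally = 50, step = 10
After iteration 5: tally = 60, step = 9
After iteration 6: tally = 69, step = 8
After iteration 7: tally = 77, step = 7
After iteration 8: tally = 84, step = 6
After iteration 9: tally = 90, step = 5
After iteration 10: tally = 95, step = 4
After iteration 11: tally = 99, step = 3
After iteration 12: tally = 102, step = 2
After iteration 13: tally = 104, step = 1
After iteration 14: tally = 105, step = 0
Loop ends.

Final answer: 105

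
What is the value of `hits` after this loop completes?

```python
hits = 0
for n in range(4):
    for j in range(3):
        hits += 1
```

Let's trace through this code step by step.

Initialize: hits = 0
Entering loop: for n in range(4):
After iteration 1: n = 0, hits = 3
After iteration 2: n = 1, hits = 6
After iteration 3: n = 2, hits = 9
After iteration 4: n = 3, hits = 12
Loop ends.

Final answer: 12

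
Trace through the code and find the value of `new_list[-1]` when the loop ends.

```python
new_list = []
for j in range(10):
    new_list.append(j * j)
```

Let's trace through this code step by step.

Initialize: new_list = []
Entering loop: for j in range(10):
After iteration 1: j = 0, new_list = [0]
After iteration 2: j = 1, new_list = [0, 1]
After iteration 3: j = 2, new_list = [0, 1, 4]
After iteration 4: j = 3, new_list = [0, 1, 4, 9]
After iteration 5: j = 4, new_list = [0, 1, 4, 9, 16]
After iteration 6: j = 5, new_list = [0, 1, 4, 9, 16, 25]
After iteration 7: j = 6, new_list = [0, 1, 4, 9, 16, 25, 36]
After iteration 8: j = 7, new_list = [0, 1, 4, 9, 16, 25, 36, 49]
After iteration 9: j = 8, new_list = [0, 1, 4, 9, 16, 25, 36, 49, 64]
After iteration 10: j = 9, new_list = [0, 1, 4, 9, 16, 25, 36, 49, 64, 81]
Loop ends.
new_list[-1] = 81

Final answer: 81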